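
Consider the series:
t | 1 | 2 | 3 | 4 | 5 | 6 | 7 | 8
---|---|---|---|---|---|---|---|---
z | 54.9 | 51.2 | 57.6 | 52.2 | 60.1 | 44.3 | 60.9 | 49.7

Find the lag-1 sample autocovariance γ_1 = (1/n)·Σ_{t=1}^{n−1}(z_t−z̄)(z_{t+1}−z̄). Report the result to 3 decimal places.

Mean z̄ = (54.9 + 51.2 + 57.6 + 52.2 + 60.1 + 44.3 + 60.9 + 49.7)/8 = 53.8625
Σ_{t=1}^{7}(z_t−z̄)(z_{t+1}−z̄) = -185.5327
γ_1 = -185.5327 / 8 = -23.192

-23.192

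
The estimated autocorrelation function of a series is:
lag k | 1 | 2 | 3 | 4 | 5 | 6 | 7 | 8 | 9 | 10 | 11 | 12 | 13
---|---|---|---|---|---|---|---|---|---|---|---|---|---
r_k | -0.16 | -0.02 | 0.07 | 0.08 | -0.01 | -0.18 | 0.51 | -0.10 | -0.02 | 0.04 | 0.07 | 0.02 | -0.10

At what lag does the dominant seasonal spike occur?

The largest autocorrelation is r_7 = 0.51; the remaining lags stay at or below 0.08.
The dominant spike at lag 7 indicates a seasonal period of 7.

7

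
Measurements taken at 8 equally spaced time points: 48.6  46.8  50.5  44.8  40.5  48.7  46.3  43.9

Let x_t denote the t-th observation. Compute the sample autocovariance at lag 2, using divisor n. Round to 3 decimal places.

Mean x̄ = (48.6 + 46.8 + 50.5 + 44.8 + 40.5 + 48.7 + 46.3 + 43.9)/8 = 46.2625
Σ_{t=1}^{6}(x_t−x̄)(x_{t+2}−x̄) = -24.8391
γ_2 = -24.8391 / 8 = -3.105

-3.105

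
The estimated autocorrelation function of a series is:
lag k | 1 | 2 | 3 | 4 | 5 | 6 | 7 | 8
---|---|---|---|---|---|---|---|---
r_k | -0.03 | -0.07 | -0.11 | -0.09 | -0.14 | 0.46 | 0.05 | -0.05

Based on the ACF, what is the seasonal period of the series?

The largest autocorrelation is r_6 = 0.46; the remaining lags stay at or below 0.05.
The dominant spike at lag 6 indicates a seasonal period of 6.

6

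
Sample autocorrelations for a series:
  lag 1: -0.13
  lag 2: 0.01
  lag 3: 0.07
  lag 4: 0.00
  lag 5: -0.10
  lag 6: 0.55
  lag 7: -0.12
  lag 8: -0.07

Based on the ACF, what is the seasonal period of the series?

6

The largest autocorrelation is r_6 = 0.55; the remaining lags stay at or below 0.07.
The dominant spike at lag 6 indicates a seasonal period of 6.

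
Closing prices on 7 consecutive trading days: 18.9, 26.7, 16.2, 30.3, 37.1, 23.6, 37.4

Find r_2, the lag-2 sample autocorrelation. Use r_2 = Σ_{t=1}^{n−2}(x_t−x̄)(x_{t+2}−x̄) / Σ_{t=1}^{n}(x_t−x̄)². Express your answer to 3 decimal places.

Mean x̄ = (18.9 + 26.7 + 16.2 + 30.3 + 37.1 + 23.6 + 37.4)/7 = 27.1714
Deviations from mean: -8.2714, -0.4714, -10.9714, 3.1286, 9.9286, -3.5714, 10.2286
Numerator Σ_{t=1}^{5}(x_t−x̄)(x_{t+2}−x̄) = 70.7255
Denominator Σ(x_t−x̄)² = 414.7543
r_2 = 70.7255 / 414.7543 = 0.171

0.171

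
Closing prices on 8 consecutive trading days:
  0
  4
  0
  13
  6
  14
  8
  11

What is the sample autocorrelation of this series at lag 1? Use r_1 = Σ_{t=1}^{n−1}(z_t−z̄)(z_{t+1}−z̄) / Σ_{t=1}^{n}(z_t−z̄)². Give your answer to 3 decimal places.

-0.010

Mean z̄ = (0 + 4 + 0 + 13 + 6 + 14 + 8 + 11)/8 = 7.0000
Deviations from mean: -7.0000, -3.0000, -7.0000, 6.0000, -1.0000, 7.0000, 1.0000, 4.0000
Σ(z_t−z̄)(z_{t+1}−z̄) = (21.0000) + (21.0000) + (-42.0000) + (-6.0000) + (-7.0000) + (7.0000) + (4.0000) = -2.0000
Denominator Σ(z_t−z̄)² = 210.0000
r_1 = -2.0000 / 210.0000 = -0.010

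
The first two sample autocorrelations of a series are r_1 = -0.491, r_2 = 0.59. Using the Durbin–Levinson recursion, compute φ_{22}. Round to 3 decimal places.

0.460

φ_{22} = (r_2 − r_1²) / (1 − r_1²)
r_1² = (-0.491)² = 0.241081
Numerator = 0.59 − 0.2411 = 0.3489; denominator = 1 − 0.2411 = 0.7589
φ_{22} = 0.3489 / 0.7589 = 0.460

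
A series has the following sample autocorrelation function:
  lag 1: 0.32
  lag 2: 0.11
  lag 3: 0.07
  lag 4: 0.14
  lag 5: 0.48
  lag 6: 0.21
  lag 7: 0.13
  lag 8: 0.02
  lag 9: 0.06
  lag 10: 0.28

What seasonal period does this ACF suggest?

The largest autocorrelation is r_5 = 0.48; the remaining lags stay at or below 0.32. The elevated value at lag 1 (0.32), dropping to 0.11 at lag 2, reflects decaying short-term dependence rather than seasonality.
The dominant spike at lag 5 indicates a seasonal period of 5.

5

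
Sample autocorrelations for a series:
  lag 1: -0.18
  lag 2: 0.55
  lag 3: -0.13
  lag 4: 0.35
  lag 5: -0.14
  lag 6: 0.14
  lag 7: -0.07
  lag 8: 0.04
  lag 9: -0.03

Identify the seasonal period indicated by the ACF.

2

The largest autocorrelation is r_2 = 0.55, with a weaker echo at lag 4 (0.35); the remaining lags stay at or below 0.14.
The dominant spike at lag 2 indicates a seasonal period of 2.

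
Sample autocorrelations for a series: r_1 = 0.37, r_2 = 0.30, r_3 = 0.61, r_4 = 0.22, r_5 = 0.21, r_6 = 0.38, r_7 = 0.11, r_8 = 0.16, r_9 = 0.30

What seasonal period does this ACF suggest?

The largest autocorrelation is r_3 = 0.61, with a weaker echo at lag 6 (0.38); the remaining lags stay at or below 0.37. The elevated value at lag 1 (0.37), dropping to 0.30 at lag 2, reflects decaying short-term dependence rather than seasonality.
The dominant spike at lag 3 indicates a seasonal period of 3.

3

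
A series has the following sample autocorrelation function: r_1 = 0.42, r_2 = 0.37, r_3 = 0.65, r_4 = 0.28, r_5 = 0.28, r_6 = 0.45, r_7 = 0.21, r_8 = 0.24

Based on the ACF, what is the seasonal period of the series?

3

The largest autocorrelation is r_3 = 0.65, with a weaker echo at lag 6 (0.45); the remaining lags stay at or below 0.42. The elevated value at lag 1 (0.42), dropping to 0.37 at lag 2, reflects decaying short-term dependence rather than seasonality.
The dominant spike at lag 3 indicates a seasonal period of 3.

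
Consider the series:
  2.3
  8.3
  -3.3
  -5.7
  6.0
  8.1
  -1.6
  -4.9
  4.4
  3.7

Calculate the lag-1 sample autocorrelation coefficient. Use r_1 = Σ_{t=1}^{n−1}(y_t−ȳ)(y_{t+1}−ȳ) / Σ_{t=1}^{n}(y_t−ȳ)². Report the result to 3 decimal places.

Mean ȳ = (2.3 + 8.3 − 3.3 − 5.7 + 6.0 + 8.1 − 1.6 − 4.9 + 4.4 + 3.7)/10 = 1.7300
Numerator Σ_{t=1}^{9}(y_t−ȳ)(y_{t+1}−ȳ) = -8.0319
Denominator Σ(y_t−ȳ)² = 248.8610
r_1 = -8.0319 / 248.8610 = -0.032

-0.032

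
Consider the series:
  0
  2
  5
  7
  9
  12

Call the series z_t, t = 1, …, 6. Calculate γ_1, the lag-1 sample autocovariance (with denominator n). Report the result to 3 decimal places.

7.968

Mean z̄ = (0 + 2 + 5 + 7 + 9 + 12)/6 = 5.8333
Σ_{t=1}^{5}(z_t−z̄)(z_{t+1}−z̄) = 47.8056
γ_1 = 47.8056 / 6 = 7.968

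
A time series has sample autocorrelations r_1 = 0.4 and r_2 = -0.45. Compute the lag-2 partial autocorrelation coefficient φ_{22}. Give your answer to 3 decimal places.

-0.726

φ_{22} = (r_2 − r_1²) / (1 − r_1²)
r_1² = (0.4)² = 0.16
Numerator = -0.45 − 0.1600 = -0.6100; denominator = 1 − 0.1600 = 0.8400
φ_{22} = -0.6100 / 0.8400 = -0.726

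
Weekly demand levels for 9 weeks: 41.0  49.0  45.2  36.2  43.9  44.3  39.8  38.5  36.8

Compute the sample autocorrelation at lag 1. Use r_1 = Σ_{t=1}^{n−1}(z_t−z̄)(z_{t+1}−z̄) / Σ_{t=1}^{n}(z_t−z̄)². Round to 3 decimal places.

0.082

Mean z̄ = (41.0 + 49.0 + 45.2 + 36.2 + 43.9 + 44.3 + 39.8 + 38.5 + 36.8)/9 = 41.6333
Numerator Σ_{t=1}^{8}(z_t−z̄)(z_{t+1}−z̄) = 11.9589
Denominator Σ(z_t−z̄)² = 145.7000
r_1 = 11.9589 / 145.7000 = 0.082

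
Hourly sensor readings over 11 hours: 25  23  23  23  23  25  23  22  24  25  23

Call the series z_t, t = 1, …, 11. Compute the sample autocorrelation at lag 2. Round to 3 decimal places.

-0.530

Mean z̄ = (25 + 23 + 23 + 23 + 23 + 25 + 23 + 22 + 24 + 25 + 23)/11 = 23.5455
Numerator Σ_{t=1}^{9}(z_t−z̄)(z_{t+2}−z̄) = -5.6860
Denominator Σ(z_t−z̄)² = 10.7273
r_2 = -5.6860 / 10.7273 = -0.530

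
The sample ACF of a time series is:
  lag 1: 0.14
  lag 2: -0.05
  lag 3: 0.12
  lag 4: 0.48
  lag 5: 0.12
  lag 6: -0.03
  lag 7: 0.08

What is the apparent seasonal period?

4

The largest autocorrelation is r_4 = 0.48; the remaining lags stay at or below 0.14.
The dominant spike at lag 4 indicates a seasonal period of 4.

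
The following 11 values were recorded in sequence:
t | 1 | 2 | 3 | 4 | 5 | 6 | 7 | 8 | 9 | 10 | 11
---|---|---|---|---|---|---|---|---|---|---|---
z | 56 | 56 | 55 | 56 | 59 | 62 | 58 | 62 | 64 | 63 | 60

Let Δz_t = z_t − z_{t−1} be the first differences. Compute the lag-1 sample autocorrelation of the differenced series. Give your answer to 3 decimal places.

First differences Δz: 0, -1, 1, 3, 3, -4, 4, 2, -1, -3
Mean of differences = 0.4000
Numerator Σ(Δz_t−Δz̄)(Δz_{t+1}−Δz̄) = -10.9600
Denominator Σ(Δz_t−Δz̄)² = 64.4000
r_1(Δz) = -10.9600 / 64.4000 = -0.170

-0.170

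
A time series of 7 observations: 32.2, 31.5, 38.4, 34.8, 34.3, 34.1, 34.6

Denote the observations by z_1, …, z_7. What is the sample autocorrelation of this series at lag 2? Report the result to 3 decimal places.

Mean z̄ = (32.2 + 31.5 + 38.4 + 34.8 + 34.3 + 34.1 + 34.6)/7 = 34.2714
Deviations from mean: -2.0714, -2.7714, 4.1286, 0.5286, 0.0286, -0.1714, 0.3286
Σ(z_t−z̄)(z_{t+2}−z̄) = (-8.5520) + (-1.4649) + (0.1180) + (-0.0906) + (0.0094) = -9.9802
Denominator Σ(z_t−z̄)² = 29.4343
r_2 = -9.9802 / 29.4343 = -0.339

-0.339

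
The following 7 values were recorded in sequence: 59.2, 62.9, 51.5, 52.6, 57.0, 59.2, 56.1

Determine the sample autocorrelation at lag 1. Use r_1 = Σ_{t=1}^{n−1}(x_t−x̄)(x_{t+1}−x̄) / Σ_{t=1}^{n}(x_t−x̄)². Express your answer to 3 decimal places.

0.028

Mean x̄ = (59.2 + 62.9 + 51.5 + 52.6 + 57.0 + 59.2 + 56.1)/7 = 56.9286
Deviations from mean: 2.2714, 5.9714, -5.4286, -4.3286, 0.0714, 2.2714, -0.8286
Σ(x_t−x̄)(x_{t+1}−x̄) = (13.5637) + (-32.4163) + (23.4980) + (-0.3092) + (0.1622) + (-1.8820) = 2.6163
Denominator Σ(x_t−x̄)² = 94.8743
r_1 = 2.6163 / 94.8743 = 0.028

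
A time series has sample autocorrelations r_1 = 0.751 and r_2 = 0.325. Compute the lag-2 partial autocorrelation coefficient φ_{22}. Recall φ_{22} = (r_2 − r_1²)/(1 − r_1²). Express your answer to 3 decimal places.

φ_{22} = (r_2 − r_1²) / (1 − r_1²)
r_1² = (0.751)² = 0.564001
Numerator = 0.325 − 0.5640 = -0.2390; denominator = 1 − 0.5640 = 0.4360
φ_{22} = -0.2390 / 0.4360 = -0.548

-0.548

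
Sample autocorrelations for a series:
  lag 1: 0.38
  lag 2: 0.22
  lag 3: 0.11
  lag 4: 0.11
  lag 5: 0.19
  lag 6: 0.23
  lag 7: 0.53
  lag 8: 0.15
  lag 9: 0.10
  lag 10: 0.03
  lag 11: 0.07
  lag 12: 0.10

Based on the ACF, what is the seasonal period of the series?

7

The largest autocorrelation is r_7 = 0.53; the remaining lags stay at or below 0.38. The elevated value at lag 1 (0.38), dropping to 0.22 at lag 2, reflects decaying short-term dependence rather than seasonality.
The dominant spike at lag 7 indicates a seasonal period of 7.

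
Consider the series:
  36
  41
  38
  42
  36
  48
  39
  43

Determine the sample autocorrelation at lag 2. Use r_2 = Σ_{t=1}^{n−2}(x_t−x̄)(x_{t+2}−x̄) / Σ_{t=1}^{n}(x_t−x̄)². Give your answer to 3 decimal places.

0.529

Mean x̄ = (36 + 41 + 38 + 42 + 36 + 48 + 39 + 43)/8 = 40.3750
Numerator Σ_{t=1}^{6}(x_t−x̄)(x_{t+2}−x̄) = 60.2188
Denominator Σ(x_t−x̄)² = 113.8750
r_2 = 60.2188 / 113.8750 = 0.529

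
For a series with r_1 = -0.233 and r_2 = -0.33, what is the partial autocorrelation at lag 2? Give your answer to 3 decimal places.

φ_{22} = (r_2 − r_1²) / (1 − r_1²)
r_1² = (-0.233)² = 0.054289
Numerator = -0.33 − 0.0543 = -0.3843; denominator = 1 − 0.0543 = 0.9457
φ_{22} = -0.3843 / 0.9457 = -0.406

-0.406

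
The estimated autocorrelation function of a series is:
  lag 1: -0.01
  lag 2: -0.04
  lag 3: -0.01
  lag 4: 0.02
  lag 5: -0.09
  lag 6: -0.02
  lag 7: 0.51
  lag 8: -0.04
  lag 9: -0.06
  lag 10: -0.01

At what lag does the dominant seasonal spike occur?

7

The largest autocorrelation is r_7 = 0.51; the remaining lags stay at or below 0.02.
The dominant spike at lag 7 indicates a seasonal period of 7.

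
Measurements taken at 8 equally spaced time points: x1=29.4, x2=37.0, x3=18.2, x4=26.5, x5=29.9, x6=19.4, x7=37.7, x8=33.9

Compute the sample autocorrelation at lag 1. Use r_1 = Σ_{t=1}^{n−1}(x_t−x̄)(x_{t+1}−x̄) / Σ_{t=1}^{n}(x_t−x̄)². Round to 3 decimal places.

Mean x̄ = (29.4 + 37.0 + 18.2 + 26.5 + 29.9 + 19.4 + 37.7 + 33.9)/8 = 29.0000
Deviations from mean: 0.4000, 8.0000, -10.8000, -2.5000, 0.9000, -9.6000, 8.7000, 4.9000
Σ(x_t−x̄)(x_{t+1}−x̄) = (3.2000) + (-86.4000) + (27.0000) + (-2.2500) + (-8.6400) + (-83.5200) + (42.6300) = -107.9800
Denominator Σ(x_t−x̄)² = 379.7200
r_1 = -107.9800 / 379.7200 = -0.284

-0.284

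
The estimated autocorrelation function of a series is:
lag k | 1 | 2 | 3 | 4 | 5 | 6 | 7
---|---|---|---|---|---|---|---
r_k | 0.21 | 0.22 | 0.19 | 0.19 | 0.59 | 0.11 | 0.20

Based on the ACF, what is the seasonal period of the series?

5

The largest autocorrelation is r_5 = 0.59; the remaining lags stay at or below 0.22.
The dominant spike at lag 5 indicates a seasonal period of 5.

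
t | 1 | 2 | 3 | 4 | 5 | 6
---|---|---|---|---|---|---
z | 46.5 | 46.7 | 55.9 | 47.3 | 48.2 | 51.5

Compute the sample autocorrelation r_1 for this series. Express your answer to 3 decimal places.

-0.342

Mean z̄ = (46.5 + 46.7 + 55.9 + 47.3 + 48.2 + 51.5)/6 = 49.3500
Deviations from mean: -2.8500, -2.6500, 6.5500, -2.0500, -1.1500, 2.1500
Σ(z_t−z̄)(z_{t+1}−z̄) = (7.5525) + (-17.3575) + (-13.4275) + (2.3575) + (-2.4725) = -23.3475
Denominator Σ(z_t−z̄)² = 68.1950
r_1 = -23.3475 / 68.1950 = -0.342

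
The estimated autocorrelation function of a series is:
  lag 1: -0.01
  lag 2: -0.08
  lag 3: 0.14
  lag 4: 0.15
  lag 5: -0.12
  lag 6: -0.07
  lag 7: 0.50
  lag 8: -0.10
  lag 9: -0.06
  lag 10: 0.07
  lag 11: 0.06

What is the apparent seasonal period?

7

The largest autocorrelation is r_7 = 0.50; the remaining lags stay at or below 0.15.
The dominant spike at lag 7 indicates a seasonal period of 7.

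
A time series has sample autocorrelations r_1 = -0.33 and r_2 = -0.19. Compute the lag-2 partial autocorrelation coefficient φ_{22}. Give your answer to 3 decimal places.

-0.335

φ_{22} = (r_2 − r_1²) / (1 − r_1²)
r_1² = (-0.33)² = 0.1089
Numerator = -0.19 − 0.1089 = -0.2989; denominator = 1 − 0.1089 = 0.8911
φ_{22} = -0.2989 / 0.8911 = -0.335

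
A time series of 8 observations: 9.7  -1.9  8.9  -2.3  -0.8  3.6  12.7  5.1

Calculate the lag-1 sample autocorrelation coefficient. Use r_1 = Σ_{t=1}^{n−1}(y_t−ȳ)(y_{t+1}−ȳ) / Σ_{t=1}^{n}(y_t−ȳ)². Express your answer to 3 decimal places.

-0.234

Mean ȳ = (9.7 − 1.9 + 8.9 − 2.3 − 0.8 + 3.6 + 12.7 + 5.1)/8 = 4.3750
Deviations from mean: 5.3250, -6.2750, 4.5250, -6.6750, -5.1750, -0.7750, 8.3250, 0.7250
Σ(y_t−ȳ)(y_{t+1}−ȳ) = (-33.4144) + (-28.3944) + (-30.2044) + (34.5431) + (4.0106) + (-6.4519) + (6.0356) = -53.8756
Denominator Σ(y_t−ȳ)² = 229.9750
r_1 = -53.8756 / 229.9750 = -0.234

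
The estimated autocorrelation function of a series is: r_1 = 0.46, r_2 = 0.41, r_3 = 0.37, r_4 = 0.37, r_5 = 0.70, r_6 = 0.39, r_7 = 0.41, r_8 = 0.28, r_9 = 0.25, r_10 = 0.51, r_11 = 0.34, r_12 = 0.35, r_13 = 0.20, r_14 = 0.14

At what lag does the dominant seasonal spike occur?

The largest autocorrelation is r_5 = 0.70, with a weaker echo at lag 10 (0.51); the remaining lags stay at or below 0.46. The elevated value at lag 1 (0.46), dropping to 0.41 at lag 2, reflects decaying short-term dependence rather than seasonality.
The dominant spike at lag 5 indicates a seasonal period of 5.

5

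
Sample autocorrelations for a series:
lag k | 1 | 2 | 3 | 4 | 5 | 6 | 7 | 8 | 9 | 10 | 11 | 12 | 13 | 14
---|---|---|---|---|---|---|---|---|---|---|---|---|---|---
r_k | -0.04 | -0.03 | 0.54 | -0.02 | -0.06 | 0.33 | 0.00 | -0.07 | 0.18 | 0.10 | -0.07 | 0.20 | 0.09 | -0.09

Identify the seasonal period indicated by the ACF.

The largest autocorrelation is r_3 = 0.54, with weaker echoes at lags 6 (0.33), 9 (0.18) and 12 (0.20); the remaining lags stay at or below 0.10.
The dominant spike at lag 3 indicates a seasonal period of 3.

3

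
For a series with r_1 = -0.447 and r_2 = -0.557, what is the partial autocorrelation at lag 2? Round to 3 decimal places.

φ_{22} = (r_2 − r_1²) / (1 − r_1²)
r_1² = (-0.447)² = 0.199809
Numerator = -0.557 − 0.1998 = -0.7568; denominator = 1 − 0.1998 = 0.8002
φ_{22} = -0.7568 / 0.8002 = -0.946

-0.946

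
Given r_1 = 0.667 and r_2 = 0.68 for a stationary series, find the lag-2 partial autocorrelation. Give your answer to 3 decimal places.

0.424

φ_{22} = (r_2 − r_1²) / (1 − r_1²)
r_1² = (0.667)² = 0.444889
Numerator = 0.68 − 0.4449 = 0.2351; denominator = 1 − 0.4449 = 0.5551
φ_{22} = 0.2351 / 0.5551 = 0.424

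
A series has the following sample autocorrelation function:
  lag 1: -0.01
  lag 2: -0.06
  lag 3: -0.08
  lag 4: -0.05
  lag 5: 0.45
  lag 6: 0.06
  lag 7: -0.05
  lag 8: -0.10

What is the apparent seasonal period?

5

The largest autocorrelation is r_5 = 0.45; the remaining lags stay at or below 0.06.
The dominant spike at lag 5 indicates a seasonal period of 5.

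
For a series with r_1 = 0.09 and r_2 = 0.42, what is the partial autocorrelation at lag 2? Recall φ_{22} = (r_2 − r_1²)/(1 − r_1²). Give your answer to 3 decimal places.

φ_{22} = (r_2 − r_1²) / (1 − r_1²)
r_1² = (0.09)² = 0.0081
Numerator = 0.42 − 0.0081 = 0.4119; denominator = 1 − 0.0081 = 0.9919
φ_{22} = 0.4119 / 0.9919 = 0.415

0.415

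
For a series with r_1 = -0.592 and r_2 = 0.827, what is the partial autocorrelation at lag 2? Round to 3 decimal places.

φ_{22} = (r_2 − r_1²) / (1 − r_1²)
r_1² = (-0.592)² = 0.350464
Numerator = 0.827 − 0.3505 = 0.4765; denominator = 1 − 0.3505 = 0.6495
φ_{22} = 0.4765 / 0.6495 = 0.734

0.734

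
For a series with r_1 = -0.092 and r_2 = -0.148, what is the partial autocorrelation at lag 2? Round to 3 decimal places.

-0.158

φ_{22} = (r_2 − r_1²) / (1 − r_1²)
r_1² = (-0.092)² = 0.008464
Numerator = -0.148 − 0.0085 = -0.1565; denominator = 1 − 0.0085 = 0.9915
φ_{22} = -0.1565 / 0.9915 = -0.158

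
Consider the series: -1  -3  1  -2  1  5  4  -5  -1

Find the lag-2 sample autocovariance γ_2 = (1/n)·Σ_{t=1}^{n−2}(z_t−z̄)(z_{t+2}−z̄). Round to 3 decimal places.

-3.114

Mean z̄ = (-1 − 3 + 1 − 2 + 1 + 5 + 4 − 5 − 1)/9 = -0.1111
Σ_{t=1}^{7}(z_t−z̄)(z_{t+2}−z̄) = -28.0247
γ_2 = -28.0247 / 9 = -3.114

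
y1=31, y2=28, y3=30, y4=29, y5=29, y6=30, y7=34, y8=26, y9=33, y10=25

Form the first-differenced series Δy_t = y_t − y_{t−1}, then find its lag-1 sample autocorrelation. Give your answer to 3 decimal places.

First differences Δy: -3, 2, -1, 0, 1, 4, -8, 7, -8
Mean of differences = -0.6667
Numerator Σ(Δy_t−Δȳ)(Δy_{t+1}−Δȳ) = -145.1111
Denominator Σ(Δy_t−Δȳ)² = 204.0000
r_1(Δy) = -145.1111 / 204.0000 = -0.711

-0.711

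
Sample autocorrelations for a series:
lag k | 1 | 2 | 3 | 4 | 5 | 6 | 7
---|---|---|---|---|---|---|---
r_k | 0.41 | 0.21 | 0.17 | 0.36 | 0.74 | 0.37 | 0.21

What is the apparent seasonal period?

5

The largest autocorrelation is r_5 = 0.74; the remaining lags stay at or below 0.41. The elevated value at lag 1 (0.41), dropping to 0.21 at lag 2, reflects decaying short-term dependence rather than seasonality.
The dominant spike at lag 5 indicates a seasonal period of 5.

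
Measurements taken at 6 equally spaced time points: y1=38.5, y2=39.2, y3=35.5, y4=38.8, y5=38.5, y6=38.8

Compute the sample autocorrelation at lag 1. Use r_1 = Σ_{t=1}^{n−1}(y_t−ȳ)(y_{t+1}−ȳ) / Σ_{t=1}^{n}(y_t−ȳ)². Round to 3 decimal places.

Mean ȳ = (38.5 + 39.2 + 35.5 + 38.8 + 38.5 + 38.8)/6 = 38.2167
Deviations from mean: 0.2833, 0.9833, -2.7167, 0.5833, 0.2833, 0.5833
Σ(y_t−ȳ)(y_{t+1}−ȳ) = (0.2786) + (-2.6714) + (-1.5847) + (0.1653) + (0.1653) = -3.6469
Denominator Σ(y_t−ȳ)² = 9.1883
r_1 = -3.6469 / 9.1883 = -0.397

-0.397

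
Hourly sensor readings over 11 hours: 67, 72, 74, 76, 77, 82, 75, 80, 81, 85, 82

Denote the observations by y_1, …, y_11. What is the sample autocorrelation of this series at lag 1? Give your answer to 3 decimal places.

0.479

Mean ȳ = (67 + 72 + 74 + 76 + 77 + 82 + 75 + 80 + 81 + 85 + 82)/11 = 77.3636
Numerator Σ_{t=1}^{10}(y_t−ȳ)(y_{t+1}−ȳ) = 132.5950
Denominator Σ(y_t−ȳ)² = 276.5455
r_1 = 132.5950 / 276.5455 = 0.479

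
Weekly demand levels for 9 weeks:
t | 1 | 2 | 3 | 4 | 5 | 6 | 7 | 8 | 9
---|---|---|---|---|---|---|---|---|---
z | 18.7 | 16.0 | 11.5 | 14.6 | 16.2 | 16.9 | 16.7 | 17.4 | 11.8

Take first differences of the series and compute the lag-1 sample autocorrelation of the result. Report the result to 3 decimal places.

0.008

First differences Δz: -2.7, -4.5, 3.1, 1.6, 0.7, -0.2, 0.7, -5.6
Mean of differences = -0.8625
Numerator Σ(Δz_t−Δz̄)(Δz_{t+1}−Δz̄) = 0.5436
Denominator Σ(Δz_t−Δz̄)² = 66.1388
r_1(Δz) = 0.5436 / 66.1388 = 0.008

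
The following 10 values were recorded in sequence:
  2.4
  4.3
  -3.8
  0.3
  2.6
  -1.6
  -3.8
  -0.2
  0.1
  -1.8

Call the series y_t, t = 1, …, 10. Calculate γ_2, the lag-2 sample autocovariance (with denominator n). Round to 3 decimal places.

-2.879

Mean ȳ = (2.4 + 4.3 − 3.8 + 0.3 + 2.6 − 1.6 − 3.8 − 0.2 + 0.1 − 1.8)/10 = -0.1500
Σ_{t=1}^{8}(y_t−ȳ)(y_{t+2}−ȳ) = -28.7900
γ_2 = -28.7900 / 10 = -2.879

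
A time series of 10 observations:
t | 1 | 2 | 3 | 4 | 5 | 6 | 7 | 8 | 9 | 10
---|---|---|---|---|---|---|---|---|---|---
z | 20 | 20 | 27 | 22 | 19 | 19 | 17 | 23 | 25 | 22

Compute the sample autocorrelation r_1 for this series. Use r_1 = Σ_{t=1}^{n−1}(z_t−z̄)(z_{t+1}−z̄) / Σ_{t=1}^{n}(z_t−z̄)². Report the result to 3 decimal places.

Mean z̄ = (20 + 20 + 27 + 22 + 19 + 19 + 17 + 23 + 25 + 22)/10 = 21.4000
Numerator Σ_{t=1}^{9}(z_t−z̄)(z_{t+1}−z̄) = 13.2400
Denominator Σ(z_t−z̄)² = 82.4000
r_1 = 13.2400 / 82.4000 = 0.161

0.161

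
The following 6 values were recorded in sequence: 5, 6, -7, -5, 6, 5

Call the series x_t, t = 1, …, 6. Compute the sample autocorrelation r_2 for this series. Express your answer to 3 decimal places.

-0.656

Mean x̄ = (5 + 6 − 7 − 5 + 6 + 5)/6 = 1.6667
Σ(x_t−x̄)(x_{t+2}−x̄) = (-28.8889) + (-28.8889) + (-37.5556) + (-22.2222) = -117.5556
Denominator Σ(x_t−x̄)² = 179.3333
r_2 = -117.5556 / 179.3333 = -0.656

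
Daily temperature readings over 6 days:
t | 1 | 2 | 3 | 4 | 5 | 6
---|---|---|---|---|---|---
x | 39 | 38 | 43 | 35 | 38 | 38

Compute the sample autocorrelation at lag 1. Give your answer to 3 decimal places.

-0.485

Mean x̄ = (39 + 38 + 43 + 35 + 38 + 38)/6 = 38.5000
Numerator Σ_{t=1}^{5}(x_t−x̄)(x_{t+1}−x̄) = -16.2500
Denominator Σ(x_t−x̄)² = 33.5000
r_1 = -16.2500 / 33.5000 = -0.485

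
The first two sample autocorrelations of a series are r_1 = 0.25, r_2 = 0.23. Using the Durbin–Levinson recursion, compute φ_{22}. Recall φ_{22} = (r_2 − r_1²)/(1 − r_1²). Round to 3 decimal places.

0.179

φ_{22} = (r_2 − r_1²) / (1 − r_1²)
r_1² = (0.25)² = 0.0625
Numerator = 0.23 − 0.0625 = 0.1675; denominator = 1 − 0.0625 = 0.9375
φ_{22} = 0.1675 / 0.9375 = 0.179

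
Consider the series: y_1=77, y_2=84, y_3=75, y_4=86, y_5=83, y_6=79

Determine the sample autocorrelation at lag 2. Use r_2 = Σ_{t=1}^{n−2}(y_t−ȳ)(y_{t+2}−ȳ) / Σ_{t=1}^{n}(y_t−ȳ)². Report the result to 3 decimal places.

0.176

Mean ȳ = (77 + 84 + 75 + 86 + 83 + 79)/6 = 80.6667
Deviations from mean: -3.6667, 3.3333, -5.6667, 5.3333, 2.3333, -1.6667
Numerator Σ_{t=1}^{4}(y_t−ȳ)(y_{t+2}−ȳ) = 16.4444
Denominator Σ(y_t−ȳ)² = 93.3333
r_2 = 16.4444 / 93.3333 = 0.176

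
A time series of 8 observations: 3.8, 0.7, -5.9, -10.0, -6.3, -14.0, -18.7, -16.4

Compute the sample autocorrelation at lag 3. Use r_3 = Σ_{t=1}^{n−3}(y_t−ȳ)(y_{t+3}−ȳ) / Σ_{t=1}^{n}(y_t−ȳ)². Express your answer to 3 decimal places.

Mean ȳ = (3.8 + 0.7 − 5.9 − 10.0 − 6.3 − 14.0 − 18.7 − 16.4)/8 = -8.3500
Σ(y_t−ȳ)(y_{t+3}−ȳ) = (-20.0475) + (18.5525) + (-13.8425) + (17.0775) + (-16.5025) = -14.7625
Denominator Σ(y_t−ȳ)² = 446.3000
r_3 = -14.7625 / 446.3000 = -0.033

-0.033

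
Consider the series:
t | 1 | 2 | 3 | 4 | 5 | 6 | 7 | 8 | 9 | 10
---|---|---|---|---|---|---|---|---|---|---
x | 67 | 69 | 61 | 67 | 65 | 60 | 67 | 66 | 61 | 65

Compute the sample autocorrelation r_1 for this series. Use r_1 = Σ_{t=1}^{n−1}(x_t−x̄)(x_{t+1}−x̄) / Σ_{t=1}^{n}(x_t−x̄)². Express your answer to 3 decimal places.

Mean x̄ = (67 + 69 + 61 + 67 + 65 + 60 + 67 + 66 + 61 + 65)/10 = 64.8000
Numerator Σ_{t=1}^{9}(x_t−x̄)(x_{t+1}−x̄) = -28.8400
Denominator Σ(x_t−x̄)² = 85.6000
r_1 = -28.8400 / 85.6000 = -0.337

-0.337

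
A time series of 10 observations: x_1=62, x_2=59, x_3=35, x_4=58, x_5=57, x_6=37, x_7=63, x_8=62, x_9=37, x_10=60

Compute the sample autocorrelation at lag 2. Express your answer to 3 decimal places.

-0.396

Mean x̄ = (62 + 59 + 35 + 58 + 57 + 37 + 63 + 62 + 37 + 60)/10 = 53.0000
Numerator Σ_{t=1}^{8}(x_t−x̄)(x_{t+2}−x̄) = -485.0000
Denominator Σ(x_t−x̄)² = 1224.0000
r_2 = -485.0000 / 1224.0000 = -0.396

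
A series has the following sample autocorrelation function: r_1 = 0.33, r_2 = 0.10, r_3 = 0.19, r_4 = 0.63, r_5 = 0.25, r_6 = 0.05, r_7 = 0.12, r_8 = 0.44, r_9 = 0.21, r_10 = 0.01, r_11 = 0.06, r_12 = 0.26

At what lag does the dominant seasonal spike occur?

4

The largest autocorrelation is r_4 = 0.63, with a weaker echo at lag 8 (0.44); the remaining lags stay at or below 0.33. The elevated value at lag 1 (0.33), dropping to 0.10 at lag 2, reflects decaying short-term dependence rather than seasonality.
The dominant spike at lag 4 indicates a seasonal period of 4.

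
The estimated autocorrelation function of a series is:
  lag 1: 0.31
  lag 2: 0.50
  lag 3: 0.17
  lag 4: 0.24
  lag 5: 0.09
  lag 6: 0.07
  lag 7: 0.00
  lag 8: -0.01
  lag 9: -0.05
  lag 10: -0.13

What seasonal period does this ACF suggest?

2

The largest autocorrelation is r_2 = 0.50; the remaining lags stay at or below 0.31.
The dominant spike at lag 2 indicates a seasonal period of 2.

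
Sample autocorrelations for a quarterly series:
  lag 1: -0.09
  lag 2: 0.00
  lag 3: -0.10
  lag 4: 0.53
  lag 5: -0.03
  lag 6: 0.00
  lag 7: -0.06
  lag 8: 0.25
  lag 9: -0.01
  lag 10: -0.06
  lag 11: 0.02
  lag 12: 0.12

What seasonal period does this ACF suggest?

The largest autocorrelation is r_4 = 0.53, with a weaker echo at lag 8 (0.25); the remaining lags stay at or below 0.12.
The dominant spike at lag 4 indicates a seasonal period of 4.

4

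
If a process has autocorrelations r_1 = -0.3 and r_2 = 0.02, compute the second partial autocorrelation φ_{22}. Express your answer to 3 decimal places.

φ_{22} = (r_2 − r_1²) / (1 − r_1²)
r_1² = (-0.3)² = 0.09
Numerator = 0.02 − 0.0900 = -0.0700; denominator = 1 − 0.0900 = 0.9100
φ_{22} = -0.0700 / 0.9100 = -0.077

-0.077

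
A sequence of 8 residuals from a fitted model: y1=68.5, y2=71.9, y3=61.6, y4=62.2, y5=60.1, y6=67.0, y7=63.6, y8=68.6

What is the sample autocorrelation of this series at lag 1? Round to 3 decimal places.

0.064

Mean ȳ = (68.5 + 71.9 + 61.6 + 62.2 + 60.1 + 67.0 + 63.6 + 68.6)/8 = 65.4375
Deviations from mean: 3.0625, 6.4625, -3.8375, -3.2375, -5.3375, 1.5625, -1.8375, 3.1625
Σ(y_t−ȳ)(y_{t+1}−ȳ) = (19.7914) + (-24.7998) + (12.4239) + (17.2802) + (-8.3398) + (-2.8711) + (-5.8111) = 7.6736
Denominator Σ(y_t−ȳ)² = 120.6588
r_1 = 7.6736 / 120.6588 = 0.064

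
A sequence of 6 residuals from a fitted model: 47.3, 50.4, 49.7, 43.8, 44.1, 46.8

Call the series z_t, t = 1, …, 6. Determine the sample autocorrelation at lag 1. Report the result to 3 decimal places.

0.303

Mean z̄ = (47.3 + 50.4 + 49.7 + 43.8 + 44.1 + 46.8)/6 = 47.0167
Deviations from mean: 0.2833, 3.3833, 2.6833, -3.2167, -2.9167, -0.2167
Numerator Σ_{t=1}^{5}(z_t−z̄)(z_{t+1}−z̄) = 11.4197
Denominator Σ(z_t−z̄)² = 37.6283
r_1 = 11.4197 / 37.6283 = 0.303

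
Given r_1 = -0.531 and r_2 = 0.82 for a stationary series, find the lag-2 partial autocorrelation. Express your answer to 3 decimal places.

φ_{22} = (r_2 − r_1²) / (1 − r_1²)
r_1² = (-0.531)² = 0.281961
Numerator = 0.82 − 0.2820 = 0.5380; denominator = 1 − 0.2820 = 0.7180
φ_{22} = 0.5380 / 0.7180 = 0.749

0.749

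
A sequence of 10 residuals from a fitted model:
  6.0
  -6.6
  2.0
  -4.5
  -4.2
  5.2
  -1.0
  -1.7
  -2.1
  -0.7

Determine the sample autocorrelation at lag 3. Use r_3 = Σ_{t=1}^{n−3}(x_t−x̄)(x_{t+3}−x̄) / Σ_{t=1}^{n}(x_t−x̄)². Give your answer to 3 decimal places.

0.049

Mean x̄ = (6.0 − 6.6 + 2.0 − 4.5 − 4.2 + 5.2 − 1.0 − 1.7 − 2.1 − 0.7)/10 = -0.7600
Numerator Σ_{t=1}^{7}(x_t−x̄)(x_{t+3}−x̄) = 7.3872
Denominator Σ(x_t−x̄)² = 151.5040
r_3 = 7.3872 / 151.5040 = 0.049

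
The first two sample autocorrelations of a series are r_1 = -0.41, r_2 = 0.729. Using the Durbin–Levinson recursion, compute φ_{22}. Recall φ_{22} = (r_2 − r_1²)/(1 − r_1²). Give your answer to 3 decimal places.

0.674

φ_{22} = (r_2 − r_1²) / (1 − r_1²)
r_1² = (-0.41)² = 0.1681
Numerator = 0.729 − 0.1681 = 0.5609; denominator = 1 − 0.1681 = 0.8319
φ_{22} = 0.5609 / 0.8319 = 0.674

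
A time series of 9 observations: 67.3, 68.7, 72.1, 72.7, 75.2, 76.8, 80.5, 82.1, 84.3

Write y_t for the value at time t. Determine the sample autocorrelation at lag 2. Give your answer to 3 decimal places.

0.340

Mean ȳ = (67.3 + 68.7 + 72.1 + 72.7 + 75.2 + 76.8 + 80.5 + 82.1 + 84.3)/9 = 75.5222
Σ(y_t−ȳ)(y_{t+2}−ȳ) = (28.1383) + (19.2538) + (1.1027) + (-3.6062) + (-1.6040) + (8.4049) + (43.6938) = 95.3835
Denominator Σ(y_t−ȳ)² = 280.6556
r_2 = 95.3835 / 280.6556 = 0.340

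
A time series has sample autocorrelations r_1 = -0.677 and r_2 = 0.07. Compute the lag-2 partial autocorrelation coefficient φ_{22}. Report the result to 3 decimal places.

φ_{22} = (r_2 − r_1²) / (1 − r_1²)
r_1² = (-0.677)² = 0.458329
Numerator = 0.07 − 0.4583 = -0.3883; denominator = 1 − 0.4583 = 0.5417
φ_{22} = -0.3883 / 0.5417 = -0.717

-0.717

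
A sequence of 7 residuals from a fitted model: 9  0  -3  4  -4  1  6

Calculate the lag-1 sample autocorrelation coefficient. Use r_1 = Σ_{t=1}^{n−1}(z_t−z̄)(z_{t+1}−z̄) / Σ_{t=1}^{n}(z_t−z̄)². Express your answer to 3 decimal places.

Mean z̄ = (9 + 0 − 3 + 4 − 4 + 1 + 6)/7 = 1.8571
Deviations from mean: 7.1429, -1.8571, -4.8571, 2.1429, -5.8571, -0.8571, 4.1429
Numerator Σ_{t=1}^{6}(z_t−z̄)(z_{t+1}−z̄) = -25.7347
Denominator Σ(z_t−z̄)² = 134.8571
r_1 = -25.7347 / 134.8571 = -0.191

-0.191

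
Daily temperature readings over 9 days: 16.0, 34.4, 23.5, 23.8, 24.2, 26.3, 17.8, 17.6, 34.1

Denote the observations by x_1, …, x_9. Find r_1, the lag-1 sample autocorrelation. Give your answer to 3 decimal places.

Mean x̄ = (16.0 + 34.4 + 23.5 + 23.8 + 24.2 + 26.3 + 17.8 + 17.6 + 34.1)/9 = 24.1889
Numerator Σ_{t=1}^{8}(x_t−x̄)(x_{t+1}−x̄) = -127.0601
Denominator Σ(x_t−x̄)² = 358.8689
r_1 = -127.0601 / 358.8689 = -0.354

-0.354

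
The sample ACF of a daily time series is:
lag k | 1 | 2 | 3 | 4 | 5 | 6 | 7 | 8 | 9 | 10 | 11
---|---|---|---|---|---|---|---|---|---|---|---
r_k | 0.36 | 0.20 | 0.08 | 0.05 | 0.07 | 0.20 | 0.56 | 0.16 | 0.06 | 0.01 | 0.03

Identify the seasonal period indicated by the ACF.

The largest autocorrelation is r_7 = 0.56; the remaining lags stay at or below 0.36. The elevated value at lag 1 (0.36), dropping to 0.20 at lag 2, reflects decaying short-term dependence rather than seasonality.
The dominant spike at lag 7 indicates a seasonal period of 7.

7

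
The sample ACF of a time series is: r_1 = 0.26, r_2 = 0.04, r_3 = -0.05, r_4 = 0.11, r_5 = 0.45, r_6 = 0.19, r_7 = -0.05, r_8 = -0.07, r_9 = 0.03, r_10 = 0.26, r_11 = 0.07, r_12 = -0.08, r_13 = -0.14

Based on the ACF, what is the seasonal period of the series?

The largest autocorrelation is r_5 = 0.45; the remaining lags stay at or below 0.26. The elevated value at lag 1 (0.26), dropping to 0.04 at lag 2, reflects decaying short-term dependence rather than seasonality.
The dominant spike at lag 5 indicates a seasonal period of 5.

5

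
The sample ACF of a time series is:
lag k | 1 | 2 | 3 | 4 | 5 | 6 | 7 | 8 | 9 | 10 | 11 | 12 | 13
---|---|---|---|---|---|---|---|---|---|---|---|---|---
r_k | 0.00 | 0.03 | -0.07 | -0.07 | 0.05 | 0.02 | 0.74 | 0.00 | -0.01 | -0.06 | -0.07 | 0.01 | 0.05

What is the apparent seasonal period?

The largest autocorrelation is r_7 = 0.74; the remaining lags stay at or below 0.05.
The dominant spike at lag 7 indicates a seasonal period of 7.

7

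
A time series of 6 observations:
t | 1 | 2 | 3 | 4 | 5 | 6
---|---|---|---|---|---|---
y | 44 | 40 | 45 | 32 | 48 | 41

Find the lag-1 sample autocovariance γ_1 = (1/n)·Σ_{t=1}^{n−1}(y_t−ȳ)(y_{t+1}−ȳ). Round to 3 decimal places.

-17.852

Mean ȳ = (44 + 40 + 45 + 32 + 48 + 41)/6 = 41.6667
Σ_{t=1}^{5}(y_t−ȳ)(y_{t+1}−ȳ) = -107.1111
γ_1 = -107.1111 / 6 = -17.852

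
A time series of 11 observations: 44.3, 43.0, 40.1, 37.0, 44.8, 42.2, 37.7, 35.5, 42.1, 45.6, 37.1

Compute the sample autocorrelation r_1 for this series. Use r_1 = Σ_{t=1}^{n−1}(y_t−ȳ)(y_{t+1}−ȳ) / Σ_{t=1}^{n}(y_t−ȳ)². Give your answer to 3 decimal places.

-0.057

Mean ȳ = (44.3 + 43.0 + 40.1 + 37.0 + 44.8 + 42.2 + 37.7 + 35.5 + 42.1 + 45.6 + 37.1)/11 = 40.8545
Numerator Σ_{t=1}^{10}(y_t−ȳ)(y_{t+1}−ȳ) = -7.1466
Denominator Σ(y_t−ȳ)² = 126.0673
r_1 = -7.1466 / 126.0673 = -0.057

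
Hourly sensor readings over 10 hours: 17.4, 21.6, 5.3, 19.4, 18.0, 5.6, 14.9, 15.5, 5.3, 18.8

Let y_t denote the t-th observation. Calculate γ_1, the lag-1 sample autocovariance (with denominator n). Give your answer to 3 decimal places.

Mean ȳ = (17.4 + 21.6 + 5.3 + 19.4 + 18.0 + 5.6 + 14.9 + 15.5 + 5.3 + 18.8)/10 = 14.1800
Σ_{t=1}^{9}(y_t−ȳ)(y_{t+1}−ȳ) = -159.1604
γ_1 = -159.1604 / 10 = -15.916

-15.916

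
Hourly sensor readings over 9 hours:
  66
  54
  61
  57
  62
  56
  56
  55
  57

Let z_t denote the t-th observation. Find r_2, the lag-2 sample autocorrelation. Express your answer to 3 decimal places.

Mean z̄ = (66 + 54 + 61 + 57 + 62 + 56 + 56 + 55 + 57)/9 = 58.2222
Numerator Σ_{t=1}^{7}(z_t−z̄)(z_{t+2}−z̄) = 41.4568
Denominator Σ(z_t−z̄)² = 123.5556
r_2 = 41.4568 / 123.5556 = 0.336

0.336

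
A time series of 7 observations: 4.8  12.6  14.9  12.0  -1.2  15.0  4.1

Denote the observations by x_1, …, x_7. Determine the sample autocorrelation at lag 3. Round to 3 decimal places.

Mean x̄ = (4.8 + 12.6 + 14.9 + 12.0 − 1.2 + 15.0 + 4.1)/7 = 8.8857
Deviations from mean: -4.0857, 3.7143, 6.0143, 3.1143, -10.0857, 6.1143, -4.7857
Numerator Σ_{t=1}^{4}(x_t−x̄)(x_{t+3}−x̄) = -28.3163
Denominator Σ(x_t−x̄)² = 238.3686
r_3 = -28.3163 / 238.3686 = -0.119

-0.119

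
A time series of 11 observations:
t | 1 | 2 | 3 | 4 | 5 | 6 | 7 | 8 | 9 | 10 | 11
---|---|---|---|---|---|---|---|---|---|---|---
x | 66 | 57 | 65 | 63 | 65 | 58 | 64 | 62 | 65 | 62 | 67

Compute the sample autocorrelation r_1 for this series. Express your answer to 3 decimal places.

-0.530

Mean x̄ = (66 + 57 + 65 + 63 + 65 + 58 + 64 + 62 + 65 + 62 + 67)/11 = 63.0909
Numerator Σ_{t=1}^{10}(x_t−x̄)(x_{t+1}−x̄) = -53.4628
Denominator Σ(x_t−x̄)² = 100.9091
r_1 = -53.4628 / 100.9091 = -0.530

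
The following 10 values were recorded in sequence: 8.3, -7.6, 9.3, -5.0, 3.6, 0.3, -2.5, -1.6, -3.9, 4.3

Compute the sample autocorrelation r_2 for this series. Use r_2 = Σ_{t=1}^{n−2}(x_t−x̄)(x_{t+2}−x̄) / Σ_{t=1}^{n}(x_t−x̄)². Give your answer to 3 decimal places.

Mean x̄ = (8.3 − 7.6 + 9.3 − 5.0 + 3.6 + 0.3 − 2.5 − 1.6 − 3.9 + 4.3)/10 = 0.5200
Numerator Σ_{t=1}^{8}(x_t−x̄)(x_{t+2}−x̄) = 137.8872
Denominator Σ(x_t−x̄)² = 290.9960
r_2 = 137.8872 / 290.9960 = 0.474

0.474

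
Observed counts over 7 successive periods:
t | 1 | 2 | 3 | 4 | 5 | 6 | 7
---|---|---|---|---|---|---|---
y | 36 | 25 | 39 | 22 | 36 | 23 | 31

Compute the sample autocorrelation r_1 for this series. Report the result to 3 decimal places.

-0.833

Mean ȳ = (36 + 25 + 39 + 22 + 36 + 23 + 31)/7 = 30.2857
Deviations from mean: 5.7143, -5.2857, 8.7143, -8.2857, 5.7143, -7.2857, 0.7143
Numerator Σ_{t=1}^{6}(y_t−ȳ)(y_{t+1}−ȳ) = -242.6531
Denominator Σ(y_t−ȳ)² = 291.4286
r_1 = -242.6531 / 291.4286 = -0.833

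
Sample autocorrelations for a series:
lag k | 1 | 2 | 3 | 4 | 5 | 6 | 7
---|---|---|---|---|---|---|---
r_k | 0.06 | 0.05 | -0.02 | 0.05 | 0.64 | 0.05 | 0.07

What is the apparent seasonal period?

The largest autocorrelation is r_5 = 0.64; the remaining lags stay at or below 0.07.
The dominant spike at lag 5 indicates a seasonal period of 5.

5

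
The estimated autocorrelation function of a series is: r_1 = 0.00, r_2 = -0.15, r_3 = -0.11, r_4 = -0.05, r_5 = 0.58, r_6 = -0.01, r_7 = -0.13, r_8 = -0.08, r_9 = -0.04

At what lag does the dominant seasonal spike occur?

5

The largest autocorrelation is r_5 = 0.58; the remaining lags stay at or below 0.00.
The dominant spike at lag 5 indicates a seasonal period of 5.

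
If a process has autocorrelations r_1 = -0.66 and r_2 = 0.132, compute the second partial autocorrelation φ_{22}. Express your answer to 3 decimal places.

-0.538

φ_{22} = (r_2 − r_1²) / (1 − r_1²)
r_1² = (-0.66)² = 0.4356
Numerator = 0.132 − 0.4356 = -0.3036; denominator = 1 − 0.4356 = 0.5644
φ_{22} = -0.3036 / 0.5644 = -0.538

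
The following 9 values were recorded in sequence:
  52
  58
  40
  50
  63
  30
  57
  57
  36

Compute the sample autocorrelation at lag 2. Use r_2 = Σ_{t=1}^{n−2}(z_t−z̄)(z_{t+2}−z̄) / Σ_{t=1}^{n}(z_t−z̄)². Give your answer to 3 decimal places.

-0.298

Mean z̄ = (52 + 58 + 40 + 50 + 63 + 30 + 57 + 57 + 36)/9 = 49.2222
Σ(z_t−z̄)(z_{t+2}−z̄) = (-25.6173) + (6.8272) + (-127.0617) + (-14.9506) + (107.1605) + (-149.5062) + (-102.8395) = -305.9877
Denominator Σ(z_t−z̄)² = 1025.5556
r_2 = -305.9877 / 1025.5556 = -0.298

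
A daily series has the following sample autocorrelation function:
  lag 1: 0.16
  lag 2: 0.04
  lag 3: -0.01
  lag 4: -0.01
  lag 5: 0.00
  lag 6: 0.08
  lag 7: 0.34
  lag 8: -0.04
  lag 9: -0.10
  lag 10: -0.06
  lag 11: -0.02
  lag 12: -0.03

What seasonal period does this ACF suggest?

7

The largest autocorrelation is r_7 = 0.34; the remaining lags stay at or below 0.16.
The dominant spike at lag 7 indicates a seasonal period of 7.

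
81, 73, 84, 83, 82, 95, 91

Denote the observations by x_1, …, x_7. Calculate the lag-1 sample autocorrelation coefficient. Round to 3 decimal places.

0.297

Mean x̄ = (81 + 73 + 84 + 83 + 82 + 95 + 91)/7 = 84.1429
Deviations from mean: -3.1429, -11.1429, -0.1429, -1.1429, -2.1429, 10.8571, 6.8571
Numerator Σ_{t=1}^{6}(x_t−x̄)(x_{t+1}−x̄) = 90.4082
Denominator Σ(x_t−x̄)² = 304.8571
r_1 = 90.4082 / 304.8571 = 0.297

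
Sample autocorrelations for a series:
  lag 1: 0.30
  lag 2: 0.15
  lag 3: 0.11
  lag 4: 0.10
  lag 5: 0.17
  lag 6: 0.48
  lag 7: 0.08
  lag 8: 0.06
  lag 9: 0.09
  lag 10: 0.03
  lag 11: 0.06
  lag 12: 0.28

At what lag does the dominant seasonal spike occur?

The largest autocorrelation is r_6 = 0.48; the remaining lags stay at or below 0.30. The elevated value at lag 1 (0.30), dropping to 0.15 at lag 2, reflects decaying short-term dependence rather than seasonality.
The dominant spike at lag 6 indicates a seasonal period of 6.

6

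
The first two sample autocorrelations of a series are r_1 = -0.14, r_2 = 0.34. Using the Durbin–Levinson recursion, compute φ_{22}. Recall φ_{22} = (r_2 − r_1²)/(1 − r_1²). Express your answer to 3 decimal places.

φ_{22} = (r_2 − r_1²) / (1 − r_1²)
r_1² = (-0.14)² = 0.0196
Numerator = 0.34 − 0.0196 = 0.3204; denominator = 1 − 0.0196 = 0.9804
φ_{22} = 0.3204 / 0.9804 = 0.327

0.327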